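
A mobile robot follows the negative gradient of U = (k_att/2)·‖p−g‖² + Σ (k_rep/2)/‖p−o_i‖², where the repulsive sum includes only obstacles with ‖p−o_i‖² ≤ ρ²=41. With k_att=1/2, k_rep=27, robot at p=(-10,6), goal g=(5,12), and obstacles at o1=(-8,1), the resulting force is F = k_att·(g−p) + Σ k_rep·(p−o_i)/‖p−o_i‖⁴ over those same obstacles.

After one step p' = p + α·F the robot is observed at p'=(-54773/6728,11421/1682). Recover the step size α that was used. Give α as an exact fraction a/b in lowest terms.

F_att = 1/2·(g−p) = 1/2·(15,6) = (7.5000,3.0000)
o1: d²=29 ≤ ρ²=41; F_rep = 27·(-2,5)/29² = (-0.0642,0.1605)
F = F_att + ΣF_rep = (7.4358,3.1605)
Δp = p'−p = (1.8589,0.7901); α = Δx/Fx = (12507/6728) / (12507/1682) = 1/4
check: Δy/Fy = (1329/1682) / (2658/841) = 1/4 ✓

α = 1/4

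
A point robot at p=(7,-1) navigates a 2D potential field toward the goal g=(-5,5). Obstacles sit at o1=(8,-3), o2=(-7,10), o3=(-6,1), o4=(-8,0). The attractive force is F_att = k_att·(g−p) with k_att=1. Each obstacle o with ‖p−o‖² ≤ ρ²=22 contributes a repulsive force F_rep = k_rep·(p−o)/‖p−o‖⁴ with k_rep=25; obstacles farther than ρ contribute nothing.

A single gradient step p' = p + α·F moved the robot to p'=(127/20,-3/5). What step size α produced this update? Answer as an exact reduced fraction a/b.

α = 1/20

F_att = 1·(g−p) = 1·(-12,6) = (-12.0000,6.0000)
o1: d²=5 ≤ ρ²=22; F_rep = 25·(-1,2)/5² = (-1.0000,2.0000)
o2: d²=317 > ρ²=22 → inactive
o3: d²=173 > ρ²=22 → inactive
o4: d²=226 > ρ²=22 → inactive
F = F_att + ΣF_rep = (-13.0000,8.0000)
Δp = p'−p = (-0.6500,0.4000); α = Δx/Fx = (-13/20) / (-13) = 1/20
check: Δy/Fy = (2/5) / (8) = 1/20 ✓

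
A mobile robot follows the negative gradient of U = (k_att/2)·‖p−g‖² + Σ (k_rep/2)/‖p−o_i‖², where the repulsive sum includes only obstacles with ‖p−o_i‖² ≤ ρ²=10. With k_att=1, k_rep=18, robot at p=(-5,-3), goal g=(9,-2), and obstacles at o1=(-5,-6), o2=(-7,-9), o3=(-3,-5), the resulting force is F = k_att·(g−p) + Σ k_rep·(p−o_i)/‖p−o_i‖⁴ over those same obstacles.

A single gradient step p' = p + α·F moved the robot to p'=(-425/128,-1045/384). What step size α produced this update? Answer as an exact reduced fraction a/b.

α = 1/8

F_att = 1·(g−p) = 1·(14,1) = (14.0000,1.0000)
o1: d²=9 ≤ ρ²=10; F_rep = 18·(0,3)/9² = (0.0000,0.6667)
o2: d²=40 > ρ²=10 → inactive
o3: d²=8 ≤ ρ²=10; F_rep = 18·(-2,2)/8² = (-0.5625,0.5625)
F = F_att + ΣF_rep = (13.4375,2.2292)
Δp = p'−p = (1.6797,0.2786); α = Δx/Fx = (215/128) / (215/16) = 1/8
check: Δy/Fy = (107/384) / (107/48) = 1/8 ✓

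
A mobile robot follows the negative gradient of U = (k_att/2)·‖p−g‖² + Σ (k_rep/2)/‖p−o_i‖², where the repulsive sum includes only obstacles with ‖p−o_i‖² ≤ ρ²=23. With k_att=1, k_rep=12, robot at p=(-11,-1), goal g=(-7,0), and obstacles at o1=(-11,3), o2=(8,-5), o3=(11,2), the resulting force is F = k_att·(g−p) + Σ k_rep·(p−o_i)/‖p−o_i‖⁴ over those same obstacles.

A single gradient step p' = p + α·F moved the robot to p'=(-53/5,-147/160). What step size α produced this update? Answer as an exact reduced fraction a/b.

F_att = 1·(g−p) = 1·(4,1) = (4.0000,1.0000)
o1: d²=16 ≤ ρ²=23; F_rep = 12·(0,-4)/16² = (0.0000,-0.1875)
o2: d²=377 > ρ²=23 → inactive
o3: d²=493 > ρ²=23 → inactive
F = F_att + ΣF_rep = (4.0000,0.8125)
Δp = p'−p = (0.4000,0.0813); α = Δx/Fx = (2/5) / (4) = 1/10
check: Δy/Fy = (13/160) / (13/16) = 1/10 ✓

α = 1/10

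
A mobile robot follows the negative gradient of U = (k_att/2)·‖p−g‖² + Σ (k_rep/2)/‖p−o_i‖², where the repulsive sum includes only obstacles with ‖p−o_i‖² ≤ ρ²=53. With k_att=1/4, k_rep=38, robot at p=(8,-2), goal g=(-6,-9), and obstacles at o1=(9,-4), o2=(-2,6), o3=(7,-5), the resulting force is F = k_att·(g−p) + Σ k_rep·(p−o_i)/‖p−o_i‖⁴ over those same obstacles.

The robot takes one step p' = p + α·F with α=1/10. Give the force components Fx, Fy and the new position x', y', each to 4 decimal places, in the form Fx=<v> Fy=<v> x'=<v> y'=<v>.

F_att = 1/4·(g−p) = 1/4·(-14,-7) = (-3.5000,-1.7500)
o1: d²=5 ≤ ρ²=53; F_rep = 38·(-1,2)/5² = (-1.5200,3.0400)
o2: d²=164 > ρ²=53 → inactive
o3: d²=10 ≤ ρ²=53; F_rep = 38·(1,3)/10² = (0.3800,1.1400)
F = F_att + ΣF_rep = (-4.6400,2.4300)
p' = p + 1/10·F = (7.5360,-1.7570)

Fx=-4.6400 Fy=2.4300 x'=7.5360 y'=-1.7570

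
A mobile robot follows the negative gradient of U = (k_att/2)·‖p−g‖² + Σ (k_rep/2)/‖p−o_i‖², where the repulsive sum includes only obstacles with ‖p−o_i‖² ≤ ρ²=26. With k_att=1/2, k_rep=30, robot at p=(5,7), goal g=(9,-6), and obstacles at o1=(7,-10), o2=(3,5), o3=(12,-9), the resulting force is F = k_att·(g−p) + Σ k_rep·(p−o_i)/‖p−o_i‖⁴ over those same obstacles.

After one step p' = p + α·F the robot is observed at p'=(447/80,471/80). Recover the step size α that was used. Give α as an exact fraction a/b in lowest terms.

α = 1/5

F_att = 1/2·(g−p) = 1/2·(4,-13) = (2.0000,-6.5000)
o1: d²=293 > ρ²=26 → inactive
o2: d²=8 ≤ ρ²=26; F_rep = 30·(2,2)/8² = (0.9375,0.9375)
o3: d²=305 > ρ²=26 → inactive
F = F_att + ΣF_rep = (2.9375,-5.5625)
Δp = p'−p = (0.5875,-1.1125); α = Δx/Fx = (47/80) / (47/16) = 1/5
check: Δy/Fy = (-89/80) / (-89/16) = 1/5 ✓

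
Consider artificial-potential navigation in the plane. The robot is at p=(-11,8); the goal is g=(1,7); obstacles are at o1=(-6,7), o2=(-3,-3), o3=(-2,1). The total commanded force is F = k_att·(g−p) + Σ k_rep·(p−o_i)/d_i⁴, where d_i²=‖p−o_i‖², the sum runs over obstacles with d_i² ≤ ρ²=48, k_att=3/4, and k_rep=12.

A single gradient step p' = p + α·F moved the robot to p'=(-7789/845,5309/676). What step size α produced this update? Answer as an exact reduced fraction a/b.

α = 1/5

F_att = 3/4·(g−p) = 3/4·(12,-1) = (9.0000,-0.7500)
o1: d²=26 ≤ ρ²=48; F_rep = 12·(-5,1)/26² = (-0.0888,0.0178)
o2: d²=185 > ρ²=48 → inactive
o3: d²=130 > ρ²=48 → inactive
F = F_att + ΣF_rep = (8.9112,-0.7322)
Δp = p'−p = (1.7822,-0.1464); α = Δx/Fx = (1506/845) / (1506/169) = 1/5
check: Δy/Fy = (-99/676) / (-495/676) = 1/5 ✓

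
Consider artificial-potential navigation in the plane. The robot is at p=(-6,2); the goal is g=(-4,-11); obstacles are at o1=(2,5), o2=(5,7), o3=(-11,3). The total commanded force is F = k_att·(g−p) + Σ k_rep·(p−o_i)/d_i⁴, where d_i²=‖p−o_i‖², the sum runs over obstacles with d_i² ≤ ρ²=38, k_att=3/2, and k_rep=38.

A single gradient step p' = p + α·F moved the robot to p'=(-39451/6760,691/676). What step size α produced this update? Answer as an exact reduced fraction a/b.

F_att = 3/2·(g−p) = 3/2·(2,-13) = (3.0000,-19.5000)
o1: d²=73 > ρ²=38 → inactive
o2: d²=146 > ρ²=38 → inactive
o3: d²=26 ≤ ρ²=38; F_rep = 38·(5,-1)/26² = (0.2811,-0.0562)
F = F_att + ΣF_rep = (3.2811,-19.5562)
Δp = p'−p = (0.1641,-0.9778); α = Δx/Fx = (1109/6760) / (1109/338) = 1/20
check: Δy/Fy = (-661/676) / (-3305/169) = 1/20 ✓

α = 1/20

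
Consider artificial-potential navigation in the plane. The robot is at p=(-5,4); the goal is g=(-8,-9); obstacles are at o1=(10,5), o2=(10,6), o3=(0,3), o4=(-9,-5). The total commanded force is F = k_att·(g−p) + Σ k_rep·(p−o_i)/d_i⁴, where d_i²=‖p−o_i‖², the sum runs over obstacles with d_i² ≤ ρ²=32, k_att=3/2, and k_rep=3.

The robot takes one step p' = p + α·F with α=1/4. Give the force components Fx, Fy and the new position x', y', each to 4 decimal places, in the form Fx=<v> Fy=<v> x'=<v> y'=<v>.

Fx=-4.5222 Fy=-19.4956 x'=-6.1305 y'=-0.8739

F_att = 3/2·(g−p) = 3/2·(-3,-13) = (-4.5000,-19.5000)
o1: d²=226 > ρ²=32 → inactive
o2: d²=229 > ρ²=32 → inactive
o3: d²=26 ≤ ρ²=32; F_rep = 3·(-5,1)/26² = (-0.0222,0.0044)
o4: d²=97 > ρ²=32 → inactive
F = F_att + ΣF_rep = (-4.5222,-19.4956)
p' = p + 1/4·F = (-6.1305,-0.8739)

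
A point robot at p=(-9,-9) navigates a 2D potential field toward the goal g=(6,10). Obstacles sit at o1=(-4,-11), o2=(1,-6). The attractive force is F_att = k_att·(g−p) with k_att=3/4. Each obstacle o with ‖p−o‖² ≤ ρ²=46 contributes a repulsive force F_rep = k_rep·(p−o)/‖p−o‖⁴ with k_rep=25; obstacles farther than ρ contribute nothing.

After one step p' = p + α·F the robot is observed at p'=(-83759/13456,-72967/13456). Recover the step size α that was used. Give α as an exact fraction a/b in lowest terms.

α = 1/4

F_att = 3/4·(g−p) = 3/4·(15,19) = (11.2500,14.2500)
o1: d²=29 ≤ ρ²=46; F_rep = 25·(-5,2)/29² = (-0.1486,0.0595)
o2: d²=109 > ρ²=46 → inactive
F = F_att + ΣF_rep = (11.1014,14.3095)
Δp = p'−p = (2.7753,3.5774); α = Δx/Fx = (37345/13456) / (37345/3364) = 1/4
check: Δy/Fy = (48137/13456) / (48137/3364) = 1/4 ✓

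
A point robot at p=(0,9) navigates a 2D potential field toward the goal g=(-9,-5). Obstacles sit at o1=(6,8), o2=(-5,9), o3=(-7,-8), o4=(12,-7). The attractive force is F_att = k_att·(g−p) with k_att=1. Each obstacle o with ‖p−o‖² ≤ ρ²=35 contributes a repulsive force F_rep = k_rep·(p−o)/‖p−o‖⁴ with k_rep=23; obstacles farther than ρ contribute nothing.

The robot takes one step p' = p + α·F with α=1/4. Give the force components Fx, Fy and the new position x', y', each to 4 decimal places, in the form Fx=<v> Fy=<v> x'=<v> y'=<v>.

Fx=-8.8160 Fy=-14.0000 x'=-2.2040 y'=5.5000

F_att = 1·(g−p) = 1·(-9,-14) = (-9.0000,-14.0000)
o1: d²=37 > ρ²=35 → inactive
o2: d²=25 ≤ ρ²=35; F_rep = 23·(5,0)/25² = (0.1840,0.0000)
o3: d²=338 > ρ²=35 → inactive
o4: d²=400 > ρ²=35 → inactive
F = F_att + ΣF_rep = (-8.8160,-14.0000)
p' = p + 1/4·F = (-2.2040,5.5000)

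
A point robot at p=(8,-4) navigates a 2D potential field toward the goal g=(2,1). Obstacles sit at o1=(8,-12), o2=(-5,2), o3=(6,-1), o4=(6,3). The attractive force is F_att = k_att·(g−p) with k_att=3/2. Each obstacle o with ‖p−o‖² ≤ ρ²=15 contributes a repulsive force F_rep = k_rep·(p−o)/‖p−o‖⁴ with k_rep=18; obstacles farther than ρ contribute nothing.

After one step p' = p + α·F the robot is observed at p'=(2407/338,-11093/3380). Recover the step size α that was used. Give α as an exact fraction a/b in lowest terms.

F_att = 3/2·(g−p) = 3/2·(-6,5) = (-9.0000,7.5000)
o1: d²=64 > ρ²=15 → inactive
o2: d²=205 > ρ²=15 → inactive
o3: d²=13 ≤ ρ²=15; F_rep = 18·(2,-3)/13² = (0.2130,-0.3195)
o4: d²=53 > ρ²=15 → inactive
F = F_att + ΣF_rep = (-8.7870,7.1805)
Δp = p'−p = (-0.8787,0.7180); α = Δx/Fx = (-297/338) / (-1485/169) = 1/10
check: Δy/Fy = (2427/3380) / (2427/338) = 1/10 ✓

α = 1/10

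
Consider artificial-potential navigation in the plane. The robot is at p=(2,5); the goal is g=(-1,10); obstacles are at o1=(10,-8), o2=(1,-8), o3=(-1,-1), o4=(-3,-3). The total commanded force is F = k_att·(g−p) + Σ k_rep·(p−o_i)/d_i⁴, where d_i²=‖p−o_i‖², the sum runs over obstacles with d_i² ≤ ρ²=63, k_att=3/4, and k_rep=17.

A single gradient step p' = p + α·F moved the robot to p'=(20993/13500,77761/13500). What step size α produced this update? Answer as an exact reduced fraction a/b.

F_att = 3/4·(g−p) = 3/4·(-3,5) = (-2.2500,3.7500)
o1: d²=233 > ρ²=63 → inactive
o2: d²=170 > ρ²=63 → inactive
o3: d²=45 ≤ ρ²=63; F_rep = 17·(3,6)/45² = (0.0252,0.0504)
o4: d²=89 > ρ²=63 → inactive
F = F_att + ΣF_rep = (-2.2248,3.8004)
Δp = p'−p = (-0.4450,0.7601); α = Δx/Fx = (-6007/13500) / (-6007/2700) = 1/5
check: Δy/Fy = (10261/13500) / (10261/2700) = 1/5 ✓

α = 1/5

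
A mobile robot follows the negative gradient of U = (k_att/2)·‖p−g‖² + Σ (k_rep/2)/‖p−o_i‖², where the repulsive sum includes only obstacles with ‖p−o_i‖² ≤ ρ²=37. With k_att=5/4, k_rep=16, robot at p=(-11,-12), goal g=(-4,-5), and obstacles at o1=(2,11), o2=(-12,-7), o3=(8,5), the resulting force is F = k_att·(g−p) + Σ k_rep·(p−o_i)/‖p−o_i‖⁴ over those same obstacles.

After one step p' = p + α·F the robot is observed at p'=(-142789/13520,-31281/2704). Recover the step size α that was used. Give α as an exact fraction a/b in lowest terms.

α = 1/20

F_att = 5/4·(g−p) = 5/4·(7,7) = (8.7500,8.7500)
o1: d²=698 > ρ²=37 → inactive
o2: d²=26 ≤ ρ²=37; F_rep = 16·(1,-5)/26² = (0.0237,-0.1183)
o3: d²=650 > ρ²=37 → inactive
F = F_att + ΣF_rep = (8.7737,8.6317)
Δp = p'−p = (0.4387,0.4316); α = Δx/Fx = (5931/13520) / (5931/676) = 1/20
check: Δy/Fy = (1167/2704) / (5835/676) = 1/20 ✓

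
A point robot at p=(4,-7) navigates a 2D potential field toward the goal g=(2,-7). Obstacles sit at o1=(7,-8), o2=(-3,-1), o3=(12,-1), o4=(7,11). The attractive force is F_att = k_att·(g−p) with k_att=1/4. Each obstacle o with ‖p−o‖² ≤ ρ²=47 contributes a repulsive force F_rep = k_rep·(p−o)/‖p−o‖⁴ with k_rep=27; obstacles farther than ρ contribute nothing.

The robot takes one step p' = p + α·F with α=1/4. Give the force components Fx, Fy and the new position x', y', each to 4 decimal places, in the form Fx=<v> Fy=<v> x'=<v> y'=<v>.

Fx=-1.3100 Fy=0.2700 x'=3.6725 y'=-6.9325

F_att = 1/4·(g−p) = 1/4·(-2,0) = (-0.5000,0.0000)
o1: d²=10 ≤ ρ²=47; F_rep = 27·(-3,1)/10² = (-0.8100,0.2700)
o2: d²=85 > ρ²=47 → inactive
o3: d²=100 > ρ²=47 → inactive
o4: d²=333 > ρ²=47 → inactive
F = F_att + ΣF_rep = (-1.3100,0.2700)
p' = p + 1/4·F = (3.6725,-6.9325)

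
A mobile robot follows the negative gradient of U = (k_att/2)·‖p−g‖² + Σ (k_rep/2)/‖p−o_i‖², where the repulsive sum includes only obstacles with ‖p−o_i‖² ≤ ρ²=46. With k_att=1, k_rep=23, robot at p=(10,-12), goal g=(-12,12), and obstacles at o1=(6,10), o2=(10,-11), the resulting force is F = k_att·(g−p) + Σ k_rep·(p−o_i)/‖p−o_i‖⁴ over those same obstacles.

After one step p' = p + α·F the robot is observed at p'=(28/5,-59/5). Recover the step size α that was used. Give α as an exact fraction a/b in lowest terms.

F_att = 1·(g−p) = 1·(-22,24) = (-22.0000,24.0000)
o1: d²=500 > ρ²=46 → inactive
o2: d²=1 ≤ ρ²=46; F_rep = 23·(0,-1)/1² = (0.0000,-23.0000)
F = F_att + ΣF_rep = (-22.0000,1.0000)
Δp = p'−p = (-4.4000,0.2000); α = Δx/Fx = (-22/5) / (-22) = 1/5
check: Δy/Fy = (1/5) / (1) = 1/5 ✓

α = 1/5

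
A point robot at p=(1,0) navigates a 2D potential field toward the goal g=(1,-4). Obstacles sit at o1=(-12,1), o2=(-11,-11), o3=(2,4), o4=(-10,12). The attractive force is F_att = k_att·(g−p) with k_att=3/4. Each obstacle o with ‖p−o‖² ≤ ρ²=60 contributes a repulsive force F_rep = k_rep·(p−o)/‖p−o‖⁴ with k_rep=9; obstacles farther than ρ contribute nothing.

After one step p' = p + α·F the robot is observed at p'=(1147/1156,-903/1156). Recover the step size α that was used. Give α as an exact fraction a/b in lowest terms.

α = 1/4

F_att = 3/4·(g−p) = 3/4·(0,-4) = (0.0000,-3.0000)
o1: d²=170 > ρ²=60 → inactive
o2: d²=265 > ρ²=60 → inactive
o3: d²=17 ≤ ρ²=60; F_rep = 9·(-1,-4)/17² = (-0.0311,-0.1246)
o4: d²=265 > ρ²=60 → inactive
F = F_att + ΣF_rep = (-0.0311,-3.1246)
Δp = p'−p = (-0.0078,-0.7811); α = Δx/Fx = (-9/1156) / (-9/289) = 1/4
check: Δy/Fy = (-903/1156) / (-903/289) = 1/4 ✓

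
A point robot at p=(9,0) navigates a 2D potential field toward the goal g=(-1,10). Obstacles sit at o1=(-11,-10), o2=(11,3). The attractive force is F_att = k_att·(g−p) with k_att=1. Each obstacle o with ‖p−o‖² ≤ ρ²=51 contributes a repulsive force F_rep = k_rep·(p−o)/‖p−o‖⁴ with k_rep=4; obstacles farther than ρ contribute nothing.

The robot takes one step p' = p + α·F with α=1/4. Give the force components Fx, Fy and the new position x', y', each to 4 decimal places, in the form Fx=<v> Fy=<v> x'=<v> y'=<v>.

F_att = 1·(g−p) = 1·(-10,10) = (-10.0000,10.0000)
o1: d²=500 > ρ²=51 → inactive
o2: d²=13 ≤ ρ²=51; F_rep = 4·(-2,-3)/13² = (-0.0473,-0.0710)
F = F_att + ΣF_rep = (-10.0473,9.9290)
p' = p + 1/4·F = (6.4882,2.4822)

Fx=-10.0473 Fy=9.9290 x'=6.4882 y'=2.4822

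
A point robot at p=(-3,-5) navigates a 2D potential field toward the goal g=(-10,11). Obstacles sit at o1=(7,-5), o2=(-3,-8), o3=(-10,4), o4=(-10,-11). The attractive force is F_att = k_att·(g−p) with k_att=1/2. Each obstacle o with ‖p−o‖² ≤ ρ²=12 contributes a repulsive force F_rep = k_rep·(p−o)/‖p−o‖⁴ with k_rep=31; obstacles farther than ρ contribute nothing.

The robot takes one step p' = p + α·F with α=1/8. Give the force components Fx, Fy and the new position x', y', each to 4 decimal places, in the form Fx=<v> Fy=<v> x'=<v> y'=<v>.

F_att = 1/2·(g−p) = 1/2·(-7,16) = (-3.5000,8.0000)
o1: d²=100 > ρ²=12 → inactive
o2: d²=9 ≤ ρ²=12; F_rep = 31·(0,3)/9² = (0.0000,1.1481)
o3: d²=130 > ρ²=12 → inactive
o4: d²=85 > ρ²=12 → inactive
F = F_att + ΣF_rep = (-3.5000,9.1481)
p' = p + 1/8·F = (-3.4375,-3.8565)

Fx=-3.5000 Fy=9.1481 x'=-3.4375 y'=-3.8565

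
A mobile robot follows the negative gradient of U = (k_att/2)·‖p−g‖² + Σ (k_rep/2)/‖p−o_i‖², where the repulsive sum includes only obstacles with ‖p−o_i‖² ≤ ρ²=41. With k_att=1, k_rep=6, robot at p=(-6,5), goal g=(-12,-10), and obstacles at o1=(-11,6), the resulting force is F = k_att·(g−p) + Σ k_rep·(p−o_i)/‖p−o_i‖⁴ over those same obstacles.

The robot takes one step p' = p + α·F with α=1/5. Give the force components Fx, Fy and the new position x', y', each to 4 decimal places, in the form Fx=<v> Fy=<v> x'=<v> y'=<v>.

Fx=-5.9556 Fy=-15.0089 x'=-7.1911 y'=1.9982

F_att = 1·(g−p) = 1·(-6,-15) = (-6.0000,-15.0000)
o1: d²=26 ≤ ρ²=41; F_rep = 6·(5,-1)/26² = (0.0444,-0.0089)
F = F_att + ΣF_rep = (-5.9556,-15.0089)
p' = p + 1/5·F = (-7.1911,1.9982)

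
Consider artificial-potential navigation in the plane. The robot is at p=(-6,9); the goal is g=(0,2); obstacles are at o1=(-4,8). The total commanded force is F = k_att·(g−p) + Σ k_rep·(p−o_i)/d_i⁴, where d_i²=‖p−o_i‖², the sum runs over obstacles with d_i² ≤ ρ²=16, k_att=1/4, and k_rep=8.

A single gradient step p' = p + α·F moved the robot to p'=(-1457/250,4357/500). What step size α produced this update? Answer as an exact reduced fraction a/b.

α = 1/5

F_att = 1/4·(g−p) = 1/4·(6,-7) = (1.5000,-1.7500)
o1: d²=5 ≤ ρ²=16; F_rep = 8·(-2,1)/5² = (-0.6400,0.3200)
F = F_att + ΣF_rep = (0.8600,-1.4300)
Δp = p'−p = (0.1720,-0.2860); α = Δx/Fx = (43/250) / (43/50) = 1/5
check: Δy/Fy = (-143/500) / (-143/100) = 1/5 ✓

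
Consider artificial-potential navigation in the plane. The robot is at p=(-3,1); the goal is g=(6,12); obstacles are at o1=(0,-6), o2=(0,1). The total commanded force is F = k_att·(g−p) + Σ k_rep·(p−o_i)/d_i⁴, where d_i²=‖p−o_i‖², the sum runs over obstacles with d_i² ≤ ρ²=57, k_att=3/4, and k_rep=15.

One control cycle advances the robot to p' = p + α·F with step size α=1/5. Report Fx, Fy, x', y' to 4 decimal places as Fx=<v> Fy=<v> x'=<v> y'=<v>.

F_att = 3/4·(g−p) = 3/4·(9,11) = (6.7500,8.2500)
o1: d²=58 > ρ²=57 → inactive
o2: d²=9 ≤ ρ²=57; F_rep = 15·(-3,0)/9² = (-0.5556,0.0000)
F = F_att + ΣF_rep = (6.1944,8.2500)
p' = p + 1/5·F = (-1.7611,2.6500)

Fx=6.1944 Fy=8.2500 x'=-1.7611 y'=2.6500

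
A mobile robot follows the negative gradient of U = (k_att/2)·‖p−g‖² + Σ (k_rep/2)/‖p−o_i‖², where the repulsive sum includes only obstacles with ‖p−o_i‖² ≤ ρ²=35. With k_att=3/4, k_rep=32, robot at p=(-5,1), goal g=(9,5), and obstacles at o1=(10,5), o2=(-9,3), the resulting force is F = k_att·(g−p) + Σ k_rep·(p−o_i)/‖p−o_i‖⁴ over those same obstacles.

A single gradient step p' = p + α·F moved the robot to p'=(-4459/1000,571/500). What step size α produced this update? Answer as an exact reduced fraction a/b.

F_att = 3/4·(g−p) = 3/4·(14,4) = (10.5000,3.0000)
o1: d²=241 > ρ²=35 → inactive
o2: d²=20 ≤ ρ²=35; F_rep = 32·(4,-2)/20² = (0.3200,-0.1600)
F = F_att + ΣF_rep = (10.8200,2.8400)
Δp = p'−p = (0.5410,0.1420); α = Δx/Fx = (541/1000) / (541/50) = 1/20
check: Δy/Fy = (71/500) / (71/25) = 1/20 ✓

α = 1/20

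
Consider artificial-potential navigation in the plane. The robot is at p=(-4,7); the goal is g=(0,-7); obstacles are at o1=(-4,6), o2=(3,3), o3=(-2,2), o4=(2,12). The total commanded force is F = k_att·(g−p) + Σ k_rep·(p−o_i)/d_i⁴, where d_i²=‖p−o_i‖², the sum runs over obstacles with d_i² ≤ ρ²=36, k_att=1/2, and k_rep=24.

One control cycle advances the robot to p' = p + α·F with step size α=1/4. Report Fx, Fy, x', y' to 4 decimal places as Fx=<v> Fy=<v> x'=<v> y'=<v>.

Fx=1.9429 Fy=17.1427 x'=-3.5143 y'=11.2857

F_att = 1/2·(g−p) = 1/2·(4,-14) = (2.0000,-7.0000)
o1: d²=1 ≤ ρ²=36; F_rep = 24·(0,1)/1² = (0.0000,24.0000)
o2: d²=65 > ρ²=36 → inactive
o3: d²=29 ≤ ρ²=36; F_rep = 24·(-2,5)/29² = (-0.0571,0.1427)
o4: d²=61 > ρ²=36 → inactive
F = F_att + ΣF_rep = (1.9429,17.1427)
p' = p + 1/4·F = (-3.5143,11.2857)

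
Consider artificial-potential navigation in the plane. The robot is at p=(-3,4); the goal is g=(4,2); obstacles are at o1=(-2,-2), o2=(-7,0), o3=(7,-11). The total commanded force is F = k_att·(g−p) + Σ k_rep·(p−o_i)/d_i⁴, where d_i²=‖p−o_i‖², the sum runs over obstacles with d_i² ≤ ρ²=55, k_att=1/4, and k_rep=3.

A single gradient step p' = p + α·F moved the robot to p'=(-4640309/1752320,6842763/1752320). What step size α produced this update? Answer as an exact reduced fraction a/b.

F_att = 1/4·(g−p) = 1/4·(7,-2) = (1.7500,-0.5000)
o1: d²=37 ≤ ρ²=55; F_rep = 3·(-1,6)/37² = (-0.0022,0.0131)
o2: d²=32 ≤ ρ²=55; F_rep = 3·(4,4)/32² = (0.0117,0.0117)
o3: d²=325 > ρ²=55 → inactive
F = F_att + ΣF_rep = (1.7595,-0.4751)
Δp = p'−p = (0.3519,-0.0950); α = Δx/Fx = (616651/1752320) / (616651/350464) = 1/5
check: Δy/Fy = (-166517/1752320) / (-166517/350464) = 1/5 ✓

α = 1/5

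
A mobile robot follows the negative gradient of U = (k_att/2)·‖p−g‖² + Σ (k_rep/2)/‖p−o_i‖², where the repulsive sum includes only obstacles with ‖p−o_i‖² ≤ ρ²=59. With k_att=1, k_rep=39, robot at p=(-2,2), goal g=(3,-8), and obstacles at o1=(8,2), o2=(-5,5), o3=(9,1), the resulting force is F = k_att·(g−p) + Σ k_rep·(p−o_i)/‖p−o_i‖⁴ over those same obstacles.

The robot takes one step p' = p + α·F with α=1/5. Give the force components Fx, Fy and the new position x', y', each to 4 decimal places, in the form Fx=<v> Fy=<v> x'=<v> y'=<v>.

F_att = 1·(g−p) = 1·(5,-10) = (5.0000,-10.0000)
o1: d²=100 > ρ²=59 → inactive
o2: d²=18 ≤ ρ²=59; F_rep = 39·(3,-3)/18² = (0.3611,-0.3611)
o3: d²=122 > ρ²=59 → inactive
F = F_att + ΣF_rep = (5.3611,-10.3611)
p' = p + 1/5·F = (-0.9278,-0.0722)

Fx=5.3611 Fy=-10.3611 x'=-0.9278 y'=-0.0722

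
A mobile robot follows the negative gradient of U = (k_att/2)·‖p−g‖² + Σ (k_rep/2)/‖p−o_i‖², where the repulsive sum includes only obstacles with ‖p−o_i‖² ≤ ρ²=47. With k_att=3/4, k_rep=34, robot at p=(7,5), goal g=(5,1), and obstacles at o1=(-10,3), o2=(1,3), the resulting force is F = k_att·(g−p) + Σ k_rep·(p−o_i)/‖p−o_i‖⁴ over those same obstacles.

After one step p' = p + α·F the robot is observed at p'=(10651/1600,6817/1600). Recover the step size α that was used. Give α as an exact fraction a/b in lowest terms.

F_att = 3/4·(g−p) = 3/4·(-2,-4) = (-1.5000,-3.0000)
o1: d²=293 > ρ²=47 → inactive
o2: d²=40 ≤ ρ²=47; F_rep = 34·(6,2)/40² = (0.1275,0.0425)
F = F_att + ΣF_rep = (-1.3725,-2.9575)
Δp = p'−p = (-0.3431,-0.7394); α = Δx/Fx = (-549/1600) / (-549/400) = 1/4
check: Δy/Fy = (-1183/1600) / (-1183/400) = 1/4 ✓

α = 1/4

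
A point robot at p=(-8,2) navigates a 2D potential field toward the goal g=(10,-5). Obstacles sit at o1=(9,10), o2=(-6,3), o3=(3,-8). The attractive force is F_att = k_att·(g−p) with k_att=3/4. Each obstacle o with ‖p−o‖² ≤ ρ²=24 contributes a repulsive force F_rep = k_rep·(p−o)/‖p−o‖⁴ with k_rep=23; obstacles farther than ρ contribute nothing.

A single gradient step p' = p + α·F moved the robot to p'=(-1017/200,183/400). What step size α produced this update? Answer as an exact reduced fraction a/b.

F_att = 3/4·(g−p) = 3/4·(18,-7) = (13.5000,-5.2500)
o1: d²=353 > ρ²=24 → inactive
o2: d²=5 ≤ ρ²=24; F_rep = 23·(-2,-1)/5² = (-1.8400,-0.9200)
o3: d²=221 > ρ²=24 → inactive
F = F_att + ΣF_rep = (11.6600,-6.1700)
Δp = p'−p = (2.9150,-1.5425); α = Δx/Fx = (583/200) / (583/50) = 1/4
check: Δy/Fy = (-617/400) / (-617/100) = 1/4 ✓

α = 1/4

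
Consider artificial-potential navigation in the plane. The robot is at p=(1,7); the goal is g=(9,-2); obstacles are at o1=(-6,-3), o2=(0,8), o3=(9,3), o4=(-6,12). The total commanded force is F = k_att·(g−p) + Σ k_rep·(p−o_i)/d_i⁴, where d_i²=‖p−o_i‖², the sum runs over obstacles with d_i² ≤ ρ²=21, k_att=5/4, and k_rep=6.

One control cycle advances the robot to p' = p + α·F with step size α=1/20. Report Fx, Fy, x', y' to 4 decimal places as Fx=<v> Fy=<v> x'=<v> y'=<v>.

F_att = 5/4·(g−p) = 5/4·(8,-9) = (10.0000,-11.2500)
o1: d²=149 > ρ²=21 → inactive
o2: d²=2 ≤ ρ²=21; F_rep = 6·(1,-1)/2² = (1.5000,-1.5000)
o3: d²=80 > ρ²=21 → inactive
o4: d²=74 > ρ²=21 → inactive
F = F_att + ΣF_rep = (11.5000,-12.7500)
p' = p + 1/20·F = (1.5750,6.3625)

Fx=11.5000 Fy=-12.7500 x'=1.5750 y'=6.3625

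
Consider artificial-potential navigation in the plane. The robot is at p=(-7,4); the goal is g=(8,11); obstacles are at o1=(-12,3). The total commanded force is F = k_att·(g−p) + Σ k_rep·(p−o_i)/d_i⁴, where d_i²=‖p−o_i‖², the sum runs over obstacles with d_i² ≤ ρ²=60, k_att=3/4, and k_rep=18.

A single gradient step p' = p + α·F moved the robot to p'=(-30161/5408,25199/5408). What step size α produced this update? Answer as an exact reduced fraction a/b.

α = 1/8

F_att = 3/4·(g−p) = 3/4·(15,7) = (11.2500,5.2500)
o1: d²=26 ≤ ρ²=60; F_rep = 18·(5,1)/26² = (0.1331,0.0266)
F = F_att + ΣF_rep = (11.3831,5.2766)
Δp = p'−p = (1.4229,0.6596); α = Δx/Fx = (7695/5408) / (7695/676) = 1/8
check: Δy/Fy = (3567/5408) / (3567/676) = 1/8 ✓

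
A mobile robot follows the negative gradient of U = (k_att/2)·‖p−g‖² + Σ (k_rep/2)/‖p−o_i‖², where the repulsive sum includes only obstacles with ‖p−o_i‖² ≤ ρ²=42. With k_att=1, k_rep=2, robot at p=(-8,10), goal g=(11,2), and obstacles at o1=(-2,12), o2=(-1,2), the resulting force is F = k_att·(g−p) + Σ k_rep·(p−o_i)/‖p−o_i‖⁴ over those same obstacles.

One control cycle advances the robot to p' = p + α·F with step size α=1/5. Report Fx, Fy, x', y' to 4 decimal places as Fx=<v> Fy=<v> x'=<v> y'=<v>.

Fx=18.9925 Fy=-8.0025 x'=-4.2015 y'=8.3995

F_att = 1·(g−p) = 1·(19,-8) = (19.0000,-8.0000)
o1: d²=40 ≤ ρ²=42; F_rep = 2·(-6,-2)/40² = (-0.0075,-0.0025)
o2: d²=113 > ρ²=42 → inactive
F = F_att + ΣF_rep = (18.9925,-8.0025)
p' = p + 1/5·F = (-4.2015,8.3995)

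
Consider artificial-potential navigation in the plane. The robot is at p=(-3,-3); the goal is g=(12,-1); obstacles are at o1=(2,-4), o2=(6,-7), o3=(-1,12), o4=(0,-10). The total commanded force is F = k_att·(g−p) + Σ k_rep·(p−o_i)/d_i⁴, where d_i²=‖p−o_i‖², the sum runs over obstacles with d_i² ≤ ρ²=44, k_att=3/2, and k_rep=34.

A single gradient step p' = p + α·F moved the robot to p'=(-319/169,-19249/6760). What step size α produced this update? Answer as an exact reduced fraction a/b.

F_att = 3/2·(g−p) = 3/2·(15,2) = (22.5000,3.0000)
o1: d²=26 ≤ ρ²=44; F_rep = 34·(-5,1)/26² = (-0.2515,0.0503)
o2: d²=97 > ρ²=44 → inactive
o3: d²=229 > ρ²=44 → inactive
o4: d²=58 > ρ²=44 → inactive
F = F_att + ΣF_rep = (22.2485,3.0503)
Δp = p'−p = (1.1124,0.1525); α = Δx/Fx = (188/169) / (3760/169) = 1/20
check: Δy/Fy = (1031/6760) / (1031/338) = 1/20 ✓

α = 1/20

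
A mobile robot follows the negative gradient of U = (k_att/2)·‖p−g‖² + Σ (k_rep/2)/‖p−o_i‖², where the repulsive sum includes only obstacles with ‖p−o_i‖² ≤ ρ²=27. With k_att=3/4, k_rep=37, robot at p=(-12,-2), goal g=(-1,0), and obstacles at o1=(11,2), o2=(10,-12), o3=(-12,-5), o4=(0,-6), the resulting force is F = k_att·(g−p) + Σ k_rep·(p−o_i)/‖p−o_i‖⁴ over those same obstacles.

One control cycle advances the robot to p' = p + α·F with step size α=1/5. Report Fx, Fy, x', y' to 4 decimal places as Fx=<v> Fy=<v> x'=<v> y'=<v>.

Fx=8.2500 Fy=2.8704 x'=-10.3500 y'=-1.4259

F_att = 3/4·(g−p) = 3/4·(11,2) = (8.2500,1.5000)
o1: d²=545 > ρ²=27 → inactive
o2: d²=584 > ρ²=27 → inactive
o3: d²=9 ≤ ρ²=27; F_rep = 37·(0,3)/9² = (0.0000,1.3704)
o4: d²=160 > ρ²=27 → inactive
F = F_att + ΣF_rep = (8.2500,2.8704)
p' = p + 1/5·F = (-10.3500,-1.4259)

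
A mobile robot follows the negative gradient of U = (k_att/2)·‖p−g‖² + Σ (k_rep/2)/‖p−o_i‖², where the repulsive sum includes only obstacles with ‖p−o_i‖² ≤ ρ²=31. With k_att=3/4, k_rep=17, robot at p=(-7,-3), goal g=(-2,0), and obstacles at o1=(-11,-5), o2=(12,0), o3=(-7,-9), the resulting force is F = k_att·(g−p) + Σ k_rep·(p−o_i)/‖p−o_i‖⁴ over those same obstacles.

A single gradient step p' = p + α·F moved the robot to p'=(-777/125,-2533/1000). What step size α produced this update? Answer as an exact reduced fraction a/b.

F_att = 3/4·(g−p) = 3/4·(5,3) = (3.7500,2.2500)
o1: d²=20 ≤ ρ²=31; F_rep = 17·(4,2)/20² = (0.1700,0.0850)
o2: d²=370 > ρ²=31 → inactive
o3: d²=36 > ρ²=31 → inactive
F = F_att + ΣF_rep = (3.9200,2.3350)
Δp = p'−p = (0.7840,0.4670); α = Δx/Fx = (98/125) / (98/25) = 1/5
check: Δy/Fy = (467/1000) / (467/200) = 1/5 ✓

α = 1/5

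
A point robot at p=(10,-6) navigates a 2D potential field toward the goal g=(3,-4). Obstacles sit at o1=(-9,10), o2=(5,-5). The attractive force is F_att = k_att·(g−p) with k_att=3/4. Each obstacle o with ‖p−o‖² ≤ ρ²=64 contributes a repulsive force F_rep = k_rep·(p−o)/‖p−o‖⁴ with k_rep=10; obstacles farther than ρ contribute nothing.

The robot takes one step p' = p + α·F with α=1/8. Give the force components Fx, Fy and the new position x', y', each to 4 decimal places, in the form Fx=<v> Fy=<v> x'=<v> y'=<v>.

F_att = 3/4·(g−p) = 3/4·(-7,2) = (-5.2500,1.5000)
o1: d²=617 > ρ²=64 → inactive
o2: d²=26 ≤ ρ²=64; F_rep = 10·(5,-1)/26² = (0.0740,-0.0148)
F = F_att + ΣF_rep = (-5.1760,1.4852)
p' = p + 1/8·F = (9.3530,-5.8143)

Fx=-5.1760 Fy=1.4852 x'=9.3530 y'=-5.8143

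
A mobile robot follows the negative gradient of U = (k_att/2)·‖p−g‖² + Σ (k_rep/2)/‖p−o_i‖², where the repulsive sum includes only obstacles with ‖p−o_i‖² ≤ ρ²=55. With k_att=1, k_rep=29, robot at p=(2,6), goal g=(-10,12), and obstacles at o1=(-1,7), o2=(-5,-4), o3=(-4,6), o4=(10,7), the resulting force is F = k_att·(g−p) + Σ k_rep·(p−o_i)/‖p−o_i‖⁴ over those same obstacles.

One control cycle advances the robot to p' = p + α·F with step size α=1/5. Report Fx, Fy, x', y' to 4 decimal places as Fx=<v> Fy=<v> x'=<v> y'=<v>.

F_att = 1·(g−p) = 1·(-12,6) = (-12.0000,6.0000)
o1: d²=10 ≤ ρ²=55; F_rep = 29·(3,-1)/10² = (0.8700,-0.2900)
o2: d²=149 > ρ²=55 → inactive
o3: d²=36 ≤ ρ²=55; F_rep = 29·(6,0)/36² = (0.1343,0.0000)
o4: d²=65 > ρ²=55 → inactive
F = F_att + ΣF_rep = (-10.9957,5.7100)
p' = p + 1/5·F = (-0.1991,7.1420)

Fx=-10.9957 Fy=5.7100 x'=-0.1991 y'=7.1420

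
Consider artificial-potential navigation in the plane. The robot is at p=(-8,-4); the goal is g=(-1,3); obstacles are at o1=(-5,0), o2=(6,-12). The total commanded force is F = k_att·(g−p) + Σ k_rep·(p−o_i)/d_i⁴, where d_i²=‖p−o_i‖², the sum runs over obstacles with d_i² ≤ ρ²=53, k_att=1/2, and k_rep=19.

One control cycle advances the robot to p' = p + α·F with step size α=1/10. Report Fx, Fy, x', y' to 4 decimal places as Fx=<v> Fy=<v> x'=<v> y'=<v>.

Fx=3.4088 Fy=3.3784 x'=-7.6591 y'=-3.6622

F_att = 1/2·(g−p) = 1/2·(7,7) = (3.5000,3.5000)
o1: d²=25 ≤ ρ²=53; F_rep = 19·(-3,-4)/25² = (-0.0912,-0.1216)
o2: d²=260 > ρ²=53 → inactive
F = F_att + ΣF_rep = (3.4088,3.3784)
p' = p + 1/10·F = (-7.6591,-3.6622)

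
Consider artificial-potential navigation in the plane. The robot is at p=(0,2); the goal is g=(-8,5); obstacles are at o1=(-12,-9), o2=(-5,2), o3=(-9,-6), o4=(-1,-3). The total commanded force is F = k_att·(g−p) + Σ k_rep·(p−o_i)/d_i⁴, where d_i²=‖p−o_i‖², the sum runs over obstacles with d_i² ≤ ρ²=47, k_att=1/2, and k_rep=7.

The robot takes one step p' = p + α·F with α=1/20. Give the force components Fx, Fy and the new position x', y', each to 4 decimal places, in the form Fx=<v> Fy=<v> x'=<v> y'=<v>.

F_att = 1/2·(g−p) = 1/2·(-8,3) = (-4.0000,1.5000)
o1: d²=265 > ρ²=47 → inactive
o2: d²=25 ≤ ρ²=47; F_rep = 7·(5,0)/25² = (0.0560,0.0000)
o3: d²=145 > ρ²=47 → inactive
o4: d²=26 ≤ ρ²=47; F_rep = 7·(1,5)/26² = (0.0104,0.0518)
F = F_att + ΣF_rep = (-3.9336,1.5518)
p' = p + 1/20·F = (-0.1967,2.0776)

Fx=-3.9336 Fy=1.5518 x'=-0.1967 y'=2.0776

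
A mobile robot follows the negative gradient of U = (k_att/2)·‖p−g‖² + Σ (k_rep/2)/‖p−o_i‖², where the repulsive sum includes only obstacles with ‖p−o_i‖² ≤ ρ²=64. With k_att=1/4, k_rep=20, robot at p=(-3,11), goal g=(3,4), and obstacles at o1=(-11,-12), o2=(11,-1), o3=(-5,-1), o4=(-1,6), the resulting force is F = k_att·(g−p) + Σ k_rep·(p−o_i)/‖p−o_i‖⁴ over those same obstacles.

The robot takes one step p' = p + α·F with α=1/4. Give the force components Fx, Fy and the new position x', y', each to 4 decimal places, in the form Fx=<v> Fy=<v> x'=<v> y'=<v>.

F_att = 1/4·(g−p) = 1/4·(6,-7) = (1.5000,-1.7500)
o1: d²=593 > ρ²=64 → inactive
o2: d²=340 > ρ²=64 → inactive
o3: d²=148 > ρ²=64 → inactive
o4: d²=29 ≤ ρ²=64; F_rep = 20·(-2,5)/29² = (-0.0476,0.1189)
F = F_att + ΣF_rep = (1.4524,-1.6311)
p' = p + 1/4·F = (-2.6369,10.5922)

Fx=1.4524 Fy=-1.6311 x'=-2.6369 y'=10.5922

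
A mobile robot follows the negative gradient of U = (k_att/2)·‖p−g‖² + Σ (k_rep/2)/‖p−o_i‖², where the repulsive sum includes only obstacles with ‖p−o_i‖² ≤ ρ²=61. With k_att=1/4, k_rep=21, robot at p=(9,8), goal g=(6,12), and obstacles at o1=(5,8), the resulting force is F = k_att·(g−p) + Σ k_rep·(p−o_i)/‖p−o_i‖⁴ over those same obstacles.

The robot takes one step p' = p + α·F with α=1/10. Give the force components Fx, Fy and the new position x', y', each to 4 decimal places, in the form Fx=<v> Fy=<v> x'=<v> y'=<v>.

Fx=-0.4219 Fy=1.0000 x'=8.9578 y'=8.1000

F_att = 1/4·(g−p) = 1/4·(-3,4) = (-0.7500,1.0000)
o1: d²=16 ≤ ρ²=61; F_rep = 21·(4,0)/16² = (0.3281,0.0000)
F = F_att + ΣF_rep = (-0.4219,1.0000)
p' = p + 1/10·F = (8.9578,8.1000)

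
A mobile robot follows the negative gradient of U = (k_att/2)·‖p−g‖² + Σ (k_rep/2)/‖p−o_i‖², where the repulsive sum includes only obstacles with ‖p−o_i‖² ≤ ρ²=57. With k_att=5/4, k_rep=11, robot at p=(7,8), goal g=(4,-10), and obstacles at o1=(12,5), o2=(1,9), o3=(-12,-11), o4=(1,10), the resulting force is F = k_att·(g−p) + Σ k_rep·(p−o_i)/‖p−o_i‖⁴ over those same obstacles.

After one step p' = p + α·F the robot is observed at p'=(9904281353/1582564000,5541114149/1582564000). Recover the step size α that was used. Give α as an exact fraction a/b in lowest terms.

α = 1/5

F_att = 5/4·(g−p) = 5/4·(-3,-18) = (-3.7500,-22.5000)
o1: d²=34 ≤ ρ²=57; F_rep = 11·(-5,3)/34² = (-0.0476,0.0285)
o2: d²=37 ≤ ρ²=57; F_rep = 11·(6,-1)/37² = (0.0482,-0.0080)
o3: d²=722 > ρ²=57 → inactive
o4: d²=40 ≤ ρ²=57; F_rep = 11·(6,-2)/40² = (0.0413,-0.0138)
F = F_att + ΣF_rep = (-3.7081,-22.4932)
Δp = p'−p = (-0.7416,-4.4986); α = Δx/Fx = (-1173666647/1582564000) / (-1173666647/316512800) = 1/5
check: Δy/Fy = (-7119397851/1582564000) / (-7119397851/316512800) = 1/5 ✓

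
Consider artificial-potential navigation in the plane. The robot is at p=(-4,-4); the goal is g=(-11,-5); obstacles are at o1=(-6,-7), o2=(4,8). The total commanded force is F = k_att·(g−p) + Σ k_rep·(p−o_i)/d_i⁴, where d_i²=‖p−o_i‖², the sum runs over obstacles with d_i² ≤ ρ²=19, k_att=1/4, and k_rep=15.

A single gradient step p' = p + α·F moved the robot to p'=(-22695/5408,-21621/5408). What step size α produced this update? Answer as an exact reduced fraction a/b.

α = 1/8

F_att = 1/4·(g−p) = 1/4·(-7,-1) = (-1.7500,-0.2500)
o1: d²=13 ≤ ρ²=19; F_rep = 15·(2,3)/13² = (0.1775,0.2663)
o2: d²=208 > ρ²=19 → inactive
F = F_att + ΣF_rep = (-1.5725,0.0163)
Δp = p'−p = (-0.1966,0.0020); α = Δx/Fx = (-1063/5408) / (-1063/676) = 1/8
check: Δy/Fy = (11/5408) / (11/676) = 1/8 ✓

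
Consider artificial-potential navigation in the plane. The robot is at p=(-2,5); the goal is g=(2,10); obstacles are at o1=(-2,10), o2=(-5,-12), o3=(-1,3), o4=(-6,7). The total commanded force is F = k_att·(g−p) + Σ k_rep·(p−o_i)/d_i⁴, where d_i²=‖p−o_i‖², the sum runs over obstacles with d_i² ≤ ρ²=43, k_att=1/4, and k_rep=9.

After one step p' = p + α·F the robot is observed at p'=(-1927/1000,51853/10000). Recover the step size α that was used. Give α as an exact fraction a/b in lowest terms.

α = 1/10

F_att = 1/4·(g−p) = 1/4·(4,5) = (1.0000,1.2500)
o1: d²=25 ≤ ρ²=43; F_rep = 9·(0,-5)/25² = (0.0000,-0.0720)
o2: d²=298 > ρ²=43 → inactive
o3: d²=5 ≤ ρ²=43; F_rep = 9·(-1,2)/5² = (-0.3600,0.7200)
o4: d²=20 ≤ ρ²=43; F_rep = 9·(4,-2)/20² = (0.0900,-0.0450)
F = F_att + ΣF_rep = (0.7300,1.8530)
Δp = p'−p = (0.0730,0.1853); α = Δx/Fx = (73/1000) / (73/100) = 1/10
check: Δy/Fy = (1853/10000) / (1853/1000) = 1/10 ✓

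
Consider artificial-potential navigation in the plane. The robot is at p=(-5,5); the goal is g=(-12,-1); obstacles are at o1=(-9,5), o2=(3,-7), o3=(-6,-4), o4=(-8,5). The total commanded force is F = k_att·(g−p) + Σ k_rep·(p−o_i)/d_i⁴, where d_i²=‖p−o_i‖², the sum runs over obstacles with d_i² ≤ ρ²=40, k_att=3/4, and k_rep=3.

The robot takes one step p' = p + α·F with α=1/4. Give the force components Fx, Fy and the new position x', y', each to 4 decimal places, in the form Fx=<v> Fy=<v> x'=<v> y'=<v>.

Fx=-5.0920 Fy=-4.5000 x'=-6.2730 y'=3.8750

F_att = 3/4·(g−p) = 3/4·(-7,-6) = (-5.2500,-4.5000)
o1: d²=16 ≤ ρ²=40; F_rep = 3·(4,0)/16² = (0.0469,0.0000)
o2: d²=208 > ρ²=40 → inactive
o3: d²=82 > ρ²=40 → inactive
o4: d²=9 ≤ ρ²=40; F_rep = 3·(3,0)/9² = (0.1111,0.0000)
F = F_att + ΣF_rep = (-5.0920,-4.5000)
p' = p + 1/4·F = (-6.2730,3.8750)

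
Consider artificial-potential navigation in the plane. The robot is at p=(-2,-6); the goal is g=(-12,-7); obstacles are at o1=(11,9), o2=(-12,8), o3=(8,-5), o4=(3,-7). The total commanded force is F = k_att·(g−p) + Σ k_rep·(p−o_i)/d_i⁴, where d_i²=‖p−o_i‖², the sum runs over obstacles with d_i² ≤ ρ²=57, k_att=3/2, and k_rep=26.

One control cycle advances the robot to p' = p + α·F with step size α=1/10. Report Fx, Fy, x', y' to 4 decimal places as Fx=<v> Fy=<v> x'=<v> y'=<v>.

F_att = 3/2·(g−p) = 3/2·(-10,-1) = (-15.0000,-1.5000)
o1: d²=394 > ρ²=57 → inactive
o2: d²=296 > ρ²=57 → inactive
o3: d²=101 > ρ²=57 → inactive
o4: d²=26 ≤ ρ²=57; F_rep = 26·(-5,1)/26² = (-0.1923,0.0385)
F = F_att + ΣF_rep = (-15.1923,-1.4615)
p' = p + 1/10·F = (-3.5192,-6.1462)

Fx=-15.1923 Fy=-1.4615 x'=-3.5192 y'=-6.1462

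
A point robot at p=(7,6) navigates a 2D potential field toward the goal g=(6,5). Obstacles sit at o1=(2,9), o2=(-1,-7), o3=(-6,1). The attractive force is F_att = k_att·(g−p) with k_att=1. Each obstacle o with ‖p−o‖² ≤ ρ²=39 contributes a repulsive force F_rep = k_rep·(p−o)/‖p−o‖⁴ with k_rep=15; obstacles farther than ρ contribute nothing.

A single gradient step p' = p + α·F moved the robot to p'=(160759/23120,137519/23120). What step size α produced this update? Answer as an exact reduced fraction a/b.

F_att = 1·(g−p) = 1·(-1,-1) = (-1.0000,-1.0000)
o1: d²=34 ≤ ρ²=39; F_rep = 15·(5,-3)/34² = (0.0649,-0.0389)
o2: d²=233 > ρ²=39 → inactive
o3: d²=194 > ρ²=39 → inactive
F = F_att + ΣF_rep = (-0.9351,-1.0389)
Δp = p'−p = (-0.0468,-0.0519); α = Δx/Fx = (-1081/23120) / (-1081/1156) = 1/20
check: Δy/Fy = (-1201/23120) / (-1201/1156) = 1/20 ✓

α = 1/20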